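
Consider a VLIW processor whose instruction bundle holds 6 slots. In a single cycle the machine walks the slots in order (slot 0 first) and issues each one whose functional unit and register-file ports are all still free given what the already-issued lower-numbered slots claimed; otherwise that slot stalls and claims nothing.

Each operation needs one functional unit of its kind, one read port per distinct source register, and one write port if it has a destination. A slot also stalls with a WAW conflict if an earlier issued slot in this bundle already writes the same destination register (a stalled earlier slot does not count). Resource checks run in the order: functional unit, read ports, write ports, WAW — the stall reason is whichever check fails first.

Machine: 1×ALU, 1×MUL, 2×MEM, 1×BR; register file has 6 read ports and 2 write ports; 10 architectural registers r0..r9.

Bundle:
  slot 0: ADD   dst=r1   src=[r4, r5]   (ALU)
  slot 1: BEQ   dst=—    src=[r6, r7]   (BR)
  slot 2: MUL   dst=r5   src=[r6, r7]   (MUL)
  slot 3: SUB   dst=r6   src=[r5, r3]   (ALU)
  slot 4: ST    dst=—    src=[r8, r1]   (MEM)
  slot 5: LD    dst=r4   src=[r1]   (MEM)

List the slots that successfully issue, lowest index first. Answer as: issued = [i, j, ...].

issued = [0, 1, 2]

slot 0 (ALU): ISSUE — free A0,Mu1,Ld2,B1 rp4 wp1
slot 1 (BR): ISSUE — free A0,Mu1,Ld2,B0 rp2 wp1
slot 2 (MUL): ISSUE — free A0,Mu0,Ld2,B0 rp0 wp0
slot 3 (ALU): stall FU — free A0,Mu0,Ld2,B0 rp0 wp0
slot 4 (MEM): stall RD_PORT — free A0,Mu0,Ld2,B0 rp0 wp0
slot 5 (MEM): stall RD_PORT — free A0,Mu0,Ld2,B0 rp0 wp0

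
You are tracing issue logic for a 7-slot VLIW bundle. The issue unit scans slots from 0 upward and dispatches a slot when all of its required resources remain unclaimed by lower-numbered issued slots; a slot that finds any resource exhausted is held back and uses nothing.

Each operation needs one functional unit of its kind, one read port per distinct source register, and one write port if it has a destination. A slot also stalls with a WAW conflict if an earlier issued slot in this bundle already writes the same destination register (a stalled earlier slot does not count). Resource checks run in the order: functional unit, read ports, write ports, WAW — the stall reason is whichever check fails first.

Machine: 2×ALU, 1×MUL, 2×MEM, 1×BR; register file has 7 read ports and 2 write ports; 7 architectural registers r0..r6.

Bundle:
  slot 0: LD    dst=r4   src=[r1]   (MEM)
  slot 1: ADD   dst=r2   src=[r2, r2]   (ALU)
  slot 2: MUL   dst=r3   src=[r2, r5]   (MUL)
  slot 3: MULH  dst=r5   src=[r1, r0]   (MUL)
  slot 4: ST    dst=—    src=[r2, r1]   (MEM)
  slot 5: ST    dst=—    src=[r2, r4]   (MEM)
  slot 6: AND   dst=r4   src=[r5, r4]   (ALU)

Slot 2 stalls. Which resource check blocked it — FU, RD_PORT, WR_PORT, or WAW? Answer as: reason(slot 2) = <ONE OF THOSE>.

reason(slot 2) = WR_PORT

  0. MEM→r4 ⇒ go  {2A/1Mu/1Ld/1B | 6r 1w}
  1. ALU→r2 ⇒ go  {1A/1Mu/1Ld/1B | 5r 0w}
  2. MUL→r3 ⇒ no(WR_PORT)  {1A/1Mu/1Ld/1B | 5r 0w}
  3. MUL→r5 ⇒ no(WR_PORT)  {1A/1Mu/1Ld/1B | 5r 0w}
  4. MEM ⇒ go  {1A/1Mu/0Ld/1B | 3r 0w}
  5. MEM ⇒ no(FU)  {1A/1Mu/0Ld/1B | 3r 0w}
  6. ALU→r4 ⇒ no(WR_PORT)  {1A/1Mu/0Ld/1B | 3r 0w}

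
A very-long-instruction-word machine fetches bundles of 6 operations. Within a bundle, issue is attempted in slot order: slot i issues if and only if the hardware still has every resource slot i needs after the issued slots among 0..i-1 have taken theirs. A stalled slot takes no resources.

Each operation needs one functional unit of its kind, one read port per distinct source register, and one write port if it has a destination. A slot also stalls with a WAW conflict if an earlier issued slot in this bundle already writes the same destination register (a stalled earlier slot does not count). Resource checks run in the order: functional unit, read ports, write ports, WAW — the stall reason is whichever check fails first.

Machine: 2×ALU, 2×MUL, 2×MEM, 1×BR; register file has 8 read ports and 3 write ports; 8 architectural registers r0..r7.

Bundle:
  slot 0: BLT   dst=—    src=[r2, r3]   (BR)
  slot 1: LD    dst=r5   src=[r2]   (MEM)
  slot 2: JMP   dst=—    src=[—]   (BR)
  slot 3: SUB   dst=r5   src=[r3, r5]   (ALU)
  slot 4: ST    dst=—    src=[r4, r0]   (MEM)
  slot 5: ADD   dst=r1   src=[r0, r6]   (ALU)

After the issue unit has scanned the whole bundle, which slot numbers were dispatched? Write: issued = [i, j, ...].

#0 BR src=r2,r3 dispatched  <A:2 Mu:2 Ld:2 B:0 rd:6 wr:3>
#1 MEM src=r2 dispatched  <A:2 Mu:2 Ld:1 B:0 rd:5 wr:2>
#2 BR src=- held:FU  <A:2 Mu:2 Ld:1 B:0 rd:5 wr:2>
#3 ALU src=r3,r5 held:WAW  <A:2 Mu:2 Ld:1 B:0 rd:5 wr:2>
#4 MEM src=r4,r0 dispatched  <A:2 Mu:2 Ld:0 B:0 rd:3 wr:2>
#5 ALU src=r0,r6 dispatched  <A:1 Mu:2 Ld:0 B:0 rd:1 wr:1>

issued = [0, 1, 4, 5]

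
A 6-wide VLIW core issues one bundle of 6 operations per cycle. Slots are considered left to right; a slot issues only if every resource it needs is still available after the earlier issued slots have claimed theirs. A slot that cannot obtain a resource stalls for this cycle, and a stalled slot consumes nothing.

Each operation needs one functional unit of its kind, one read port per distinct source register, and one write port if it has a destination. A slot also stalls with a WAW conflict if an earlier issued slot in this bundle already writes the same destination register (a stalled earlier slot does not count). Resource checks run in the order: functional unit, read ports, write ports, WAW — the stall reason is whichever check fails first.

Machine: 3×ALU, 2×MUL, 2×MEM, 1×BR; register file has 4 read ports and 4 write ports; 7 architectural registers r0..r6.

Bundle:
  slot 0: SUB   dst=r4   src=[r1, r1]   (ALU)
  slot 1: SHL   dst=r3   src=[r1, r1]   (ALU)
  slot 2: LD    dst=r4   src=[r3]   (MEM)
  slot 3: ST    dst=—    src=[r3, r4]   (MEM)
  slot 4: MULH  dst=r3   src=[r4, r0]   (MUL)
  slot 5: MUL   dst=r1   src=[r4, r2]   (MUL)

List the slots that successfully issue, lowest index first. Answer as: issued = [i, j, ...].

issued = [0, 1, 3]

slot 0 (ALU): ISSUE — free A2,Mu2,Ld2,B1 rp3 wp3
slot 1 (ALU): ISSUE — free A1,Mu2,Ld2,B1 rp2 wp2
slot 2 (MEM): stall WAW — free A1,Mu2,Ld2,B1 rp2 wp2
slot 3 (MEM): ISSUE — free A1,Mu2,Ld1,B1 rp0 wp2
slot 4 (MUL): stall RD_PORT — free A1,Mu2,Ld1,B1 rp0 wp2
slot 5 (MUL): stall RD_PORT — free A1,Mu2,Ld1,B1 rp0 wp2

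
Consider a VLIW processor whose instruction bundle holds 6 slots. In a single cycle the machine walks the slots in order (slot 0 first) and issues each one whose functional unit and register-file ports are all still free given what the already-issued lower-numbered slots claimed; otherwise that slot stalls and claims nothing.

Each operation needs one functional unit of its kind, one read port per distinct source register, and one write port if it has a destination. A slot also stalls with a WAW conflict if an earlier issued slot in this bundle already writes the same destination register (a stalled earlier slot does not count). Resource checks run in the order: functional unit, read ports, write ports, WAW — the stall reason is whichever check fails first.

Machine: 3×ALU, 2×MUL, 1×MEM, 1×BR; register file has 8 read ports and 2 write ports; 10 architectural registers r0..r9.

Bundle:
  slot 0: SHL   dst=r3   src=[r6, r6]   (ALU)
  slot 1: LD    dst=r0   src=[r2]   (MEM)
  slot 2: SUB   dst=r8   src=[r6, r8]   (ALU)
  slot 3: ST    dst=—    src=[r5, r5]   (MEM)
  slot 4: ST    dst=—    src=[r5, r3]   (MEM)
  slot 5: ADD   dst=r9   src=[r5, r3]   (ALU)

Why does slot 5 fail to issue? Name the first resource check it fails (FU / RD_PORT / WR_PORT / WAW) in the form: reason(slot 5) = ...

reason(slot 5) = WR_PORT

#0 ALU src=r6,r6 dispatched  <A:2 Mu:2 Ld:1 B:1 rd:7 wr:1>
#1 MEM src=r2 dispatched  <A:2 Mu:2 Ld:0 B:1 rd:6 wr:0>
#2 ALU src=r6,r8 held:WR_PORT  <A:2 Mu:2 Ld:0 B:1 rd:6 wr:0>
#3 MEM src=r5,r5 held:FU  <A:2 Mu:2 Ld:0 B:1 rd:6 wr:0>
#4 MEM src=r5,r3 held:FU  <A:2 Mu:2 Ld:0 B:1 rd:6 wr:0>
#5 ALU src=r5,r3 held:WR_PORT  <A:2 Mu:2 Ld:0 B:1 rd:6 wr:0>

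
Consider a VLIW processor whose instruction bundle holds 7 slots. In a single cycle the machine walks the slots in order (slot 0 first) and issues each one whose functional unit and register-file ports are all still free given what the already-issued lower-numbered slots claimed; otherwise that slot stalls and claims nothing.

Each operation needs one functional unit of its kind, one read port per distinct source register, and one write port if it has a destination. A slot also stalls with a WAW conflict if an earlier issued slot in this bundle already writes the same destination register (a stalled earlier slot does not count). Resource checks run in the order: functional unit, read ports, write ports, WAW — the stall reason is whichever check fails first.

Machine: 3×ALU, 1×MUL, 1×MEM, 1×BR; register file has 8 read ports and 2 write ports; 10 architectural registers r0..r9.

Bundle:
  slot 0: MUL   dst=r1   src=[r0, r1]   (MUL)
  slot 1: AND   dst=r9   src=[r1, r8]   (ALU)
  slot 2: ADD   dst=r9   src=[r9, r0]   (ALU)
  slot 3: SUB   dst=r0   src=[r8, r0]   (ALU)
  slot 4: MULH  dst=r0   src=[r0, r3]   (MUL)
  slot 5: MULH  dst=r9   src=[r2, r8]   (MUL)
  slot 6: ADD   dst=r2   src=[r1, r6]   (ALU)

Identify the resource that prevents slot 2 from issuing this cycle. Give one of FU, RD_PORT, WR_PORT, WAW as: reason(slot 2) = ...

reason(slot 2) = WR_PORT

#0 MUL src=r0,r1 dispatched  <A:3 Mu:0 Ld:1 B:1 rd:6 wr:1>
#1 ALU src=r1,r8 dispatched  <A:2 Mu:0 Ld:1 B:1 rd:4 wr:0>
#2 ALU src=r9,r0 held:WR_PORT  <A:2 Mu:0 Ld:1 B:1 rd:4 wr:0>
#3 ALU src=r8,r0 held:WR_PORT  <A:2 Mu:0 Ld:1 B:1 rd:4 wr:0>
#4 MUL src=r0,r3 held:FU  <A:2 Mu:0 Ld:1 B:1 rd:4 wr:0>
#5 MUL src=r2,r8 held:FU  <A:2 Mu:0 Ld:1 B:1 rd:4 wr:0>
#6 ALU src=r1,r6 held:WR_PORT  <A:2 Mu:0 Ld:1 B:1 rd:4 wr:0>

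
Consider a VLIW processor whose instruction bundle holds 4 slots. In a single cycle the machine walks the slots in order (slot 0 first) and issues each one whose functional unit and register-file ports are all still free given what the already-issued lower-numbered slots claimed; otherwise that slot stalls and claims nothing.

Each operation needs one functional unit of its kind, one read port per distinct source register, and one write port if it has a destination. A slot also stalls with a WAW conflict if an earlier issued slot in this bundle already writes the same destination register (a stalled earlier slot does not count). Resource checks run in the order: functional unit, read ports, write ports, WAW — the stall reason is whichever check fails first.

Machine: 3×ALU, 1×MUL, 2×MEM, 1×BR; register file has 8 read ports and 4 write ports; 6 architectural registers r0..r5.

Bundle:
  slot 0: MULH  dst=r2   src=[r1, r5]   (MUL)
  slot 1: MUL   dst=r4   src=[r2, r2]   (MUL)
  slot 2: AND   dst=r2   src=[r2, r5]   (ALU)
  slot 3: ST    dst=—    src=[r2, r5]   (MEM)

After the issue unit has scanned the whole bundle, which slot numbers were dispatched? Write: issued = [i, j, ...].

  0. MUL→r2 ⇒ go  {3A/0Mu/2Ld/1B | 6r 3w}
  1. MUL→r4 ⇒ no(FU)  {3A/0Mu/2Ld/1B | 6r 3w}
  2. ALU→r2 ⇒ no(WAW)  {3A/0Mu/2Ld/1B | 6r 3w}
  3. MEM ⇒ go  {3A/0Mu/1Ld/1B | 4r 3w}

issued = [0, 3]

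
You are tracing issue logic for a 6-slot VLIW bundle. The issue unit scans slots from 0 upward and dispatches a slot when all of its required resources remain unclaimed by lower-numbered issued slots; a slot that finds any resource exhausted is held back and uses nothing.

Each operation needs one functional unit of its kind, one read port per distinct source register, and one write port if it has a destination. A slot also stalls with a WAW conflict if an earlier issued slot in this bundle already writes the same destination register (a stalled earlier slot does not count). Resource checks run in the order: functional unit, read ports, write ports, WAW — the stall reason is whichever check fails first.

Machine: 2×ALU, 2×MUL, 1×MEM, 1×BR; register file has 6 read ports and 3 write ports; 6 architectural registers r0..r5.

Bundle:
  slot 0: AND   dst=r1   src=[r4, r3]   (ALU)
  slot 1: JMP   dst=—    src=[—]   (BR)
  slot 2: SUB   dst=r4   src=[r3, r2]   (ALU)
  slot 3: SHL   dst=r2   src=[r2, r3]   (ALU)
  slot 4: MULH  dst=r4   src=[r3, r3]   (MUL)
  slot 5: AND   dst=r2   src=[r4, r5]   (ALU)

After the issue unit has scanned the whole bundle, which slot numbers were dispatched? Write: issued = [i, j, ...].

slot 0 (ALU): ISSUE — free A1,Mu2,Ld1,B1 rp4 wp2
slot 1 (BR): ISSUE — free A1,Mu2,Ld1,B0 rp4 wp2
slot 2 (ALU): ISSUE — free A0,Mu2,Ld1,B0 rp2 wp1
slot 3 (ALU): stall FU — free A0,Mu2,Ld1,B0 rp2 wp1
slot 4 (MUL): stall WAW — free A0,Mu2,Ld1,B0 rp2 wp1
slot 5 (ALU): stall FU — free A0,Mu2,Ld1,B0 rp2 wp1

issued = [0, 1, 2]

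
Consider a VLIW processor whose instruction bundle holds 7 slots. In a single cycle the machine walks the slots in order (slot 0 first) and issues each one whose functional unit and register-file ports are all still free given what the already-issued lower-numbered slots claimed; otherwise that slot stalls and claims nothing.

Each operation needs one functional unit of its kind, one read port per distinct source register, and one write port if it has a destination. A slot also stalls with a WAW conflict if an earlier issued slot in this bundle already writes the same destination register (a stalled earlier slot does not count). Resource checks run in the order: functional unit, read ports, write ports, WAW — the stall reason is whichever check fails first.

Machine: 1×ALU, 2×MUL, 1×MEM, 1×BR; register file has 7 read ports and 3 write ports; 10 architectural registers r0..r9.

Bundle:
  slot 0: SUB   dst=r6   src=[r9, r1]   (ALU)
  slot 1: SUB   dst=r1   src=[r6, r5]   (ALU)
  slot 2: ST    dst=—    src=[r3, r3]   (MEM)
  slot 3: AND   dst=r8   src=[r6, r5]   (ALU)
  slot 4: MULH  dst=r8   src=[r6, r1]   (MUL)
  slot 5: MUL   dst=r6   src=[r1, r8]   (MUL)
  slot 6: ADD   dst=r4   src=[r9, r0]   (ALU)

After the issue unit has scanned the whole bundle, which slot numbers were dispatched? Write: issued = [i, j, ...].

issued = [0, 2, 4]

  0. ALU→r6 ⇒ go  {0A/2Mu/1Ld/1B | 5r 2w}
  1. ALU→r1 ⇒ no(FU)  {0A/2Mu/1Ld/1B | 5r 2w}
  2. MEM ⇒ go  {0A/2Mu/0Ld/1B | 4r 2w}
  3. ALU→r8 ⇒ no(FU)  {0A/2Mu/0Ld/1B | 4r 2w}
  4. MUL→r8 ⇒ go  {0A/1Mu/0Ld/1B | 2r 1w}
  5. MUL→r6 ⇒ no(WAW)  {0A/1Mu/0Ld/1B | 2r 1w}
  6. ALU→r4 ⇒ no(FU)  {0A/1Mu/0Ld/1B | 2r 1w}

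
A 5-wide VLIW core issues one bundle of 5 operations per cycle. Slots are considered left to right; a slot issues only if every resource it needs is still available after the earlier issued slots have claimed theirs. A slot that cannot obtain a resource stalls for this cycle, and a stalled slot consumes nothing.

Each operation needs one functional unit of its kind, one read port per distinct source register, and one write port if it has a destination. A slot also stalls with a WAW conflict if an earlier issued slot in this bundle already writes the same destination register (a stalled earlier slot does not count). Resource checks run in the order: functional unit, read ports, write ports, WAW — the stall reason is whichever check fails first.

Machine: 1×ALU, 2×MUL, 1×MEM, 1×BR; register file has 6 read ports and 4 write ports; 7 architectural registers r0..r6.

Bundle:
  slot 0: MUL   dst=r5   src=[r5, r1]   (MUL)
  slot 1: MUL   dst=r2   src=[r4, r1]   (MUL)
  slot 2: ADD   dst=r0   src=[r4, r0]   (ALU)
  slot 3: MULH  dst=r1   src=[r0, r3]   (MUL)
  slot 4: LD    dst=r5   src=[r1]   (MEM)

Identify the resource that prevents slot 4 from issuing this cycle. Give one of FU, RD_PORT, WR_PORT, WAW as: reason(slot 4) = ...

[0] MUL needs rd=2 wr=1: ok; after: ALU=1 MUL=1 MEM=1 BR=1, R=4, W=3
[1] MUL needs rd=2 wr=1: ok; after: ALU=1 MUL=0 MEM=1 BR=1, R=2, W=2
[2] ALU needs rd=2 wr=1: ok; after: ALU=0 MUL=0 MEM=1 BR=1, R=0, W=1
[3] MUL needs rd=2 wr=1: FU; after: ALU=0 MUL=0 MEM=1 BR=1, R=0, W=1
[4] MEM needs rd=1 wr=1: RD_PORT; after: ALU=0 MUL=0 MEM=1 BR=1, R=0, W=1

reason(slot 4) = RD_PORT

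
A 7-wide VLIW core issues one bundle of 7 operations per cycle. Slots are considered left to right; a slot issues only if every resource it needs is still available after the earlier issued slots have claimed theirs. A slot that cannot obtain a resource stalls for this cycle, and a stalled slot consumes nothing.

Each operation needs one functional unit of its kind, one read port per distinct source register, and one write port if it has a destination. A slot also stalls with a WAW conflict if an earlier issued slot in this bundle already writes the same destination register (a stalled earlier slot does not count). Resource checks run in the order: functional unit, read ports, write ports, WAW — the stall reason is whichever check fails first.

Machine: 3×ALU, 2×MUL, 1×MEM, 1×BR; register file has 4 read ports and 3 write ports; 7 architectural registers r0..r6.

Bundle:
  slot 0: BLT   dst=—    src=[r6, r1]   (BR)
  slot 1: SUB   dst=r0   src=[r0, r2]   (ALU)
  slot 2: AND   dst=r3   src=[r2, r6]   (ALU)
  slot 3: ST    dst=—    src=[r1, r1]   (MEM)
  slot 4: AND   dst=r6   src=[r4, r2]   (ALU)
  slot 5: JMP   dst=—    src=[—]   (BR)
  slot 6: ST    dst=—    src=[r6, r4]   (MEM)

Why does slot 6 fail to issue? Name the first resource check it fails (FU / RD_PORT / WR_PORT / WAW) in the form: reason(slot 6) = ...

#0 BR src=r6,r1 dispatched  <A:3 Mu:2 Ld:1 B:0 rd:2 wr:3>
#1 ALU src=r0,r2 dispatched  <A:2 Mu:2 Ld:1 B:0 rd:0 wr:2>
#2 ALU src=r2,r6 held:RD_PORT  <A:2 Mu:2 Ld:1 B:0 rd:0 wr:2>
#3 MEM src=r1,r1 held:RD_PORT  <A:2 Mu:2 Ld:1 B:0 rd:0 wr:2>
#4 ALU src=r4,r2 held:RD_PORT  <A:2 Mu:2 Ld:1 B:0 rd:0 wr:2>
#5 BR src=- held:FU  <A:2 Mu:2 Ld:1 B:0 rd:0 wr:2>
#6 MEM src=r6,r4 held:RD_PORT  <A:2 Mu:2 Ld:1 B:0 rd:0 wr:2>

reason(slot 6) = RD_PORT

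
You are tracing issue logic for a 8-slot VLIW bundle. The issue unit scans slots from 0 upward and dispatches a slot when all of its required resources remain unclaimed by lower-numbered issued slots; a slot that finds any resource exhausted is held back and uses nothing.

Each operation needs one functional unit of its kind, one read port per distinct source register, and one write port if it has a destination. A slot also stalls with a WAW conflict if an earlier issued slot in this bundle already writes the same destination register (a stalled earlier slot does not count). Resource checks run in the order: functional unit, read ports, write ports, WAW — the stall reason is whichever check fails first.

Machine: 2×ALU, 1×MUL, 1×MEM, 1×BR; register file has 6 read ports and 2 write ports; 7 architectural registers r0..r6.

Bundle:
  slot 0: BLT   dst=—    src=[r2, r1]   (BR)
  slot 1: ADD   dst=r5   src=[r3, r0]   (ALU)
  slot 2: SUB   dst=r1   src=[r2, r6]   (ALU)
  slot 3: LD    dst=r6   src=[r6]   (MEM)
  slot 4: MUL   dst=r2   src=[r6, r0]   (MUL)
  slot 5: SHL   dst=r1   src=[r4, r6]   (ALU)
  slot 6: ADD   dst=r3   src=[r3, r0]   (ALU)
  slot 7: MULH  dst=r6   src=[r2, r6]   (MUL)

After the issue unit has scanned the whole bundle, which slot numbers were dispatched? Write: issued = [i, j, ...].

issued = [0, 1, 2]

slot 0 (BR): ISSUE — free A2,Mu1,Ld1,B0 rp4 wp2
slot 1 (ALU): ISSUE — free A1,Mu1,Ld1,B0 rp2 wp1
slot 2 (ALU): ISSUE — free A0,Mu1,Ld1,B0 rp0 wp0
slot 3 (MEM): stall RD_PORT — free A0,Mu1,Ld1,B0 rp0 wp0
slot 4 (MUL): stall RD_PORT — free A0,Mu1,Ld1,B0 rp0 wp0
slot 5 (ALU): stall FU — free A0,Mu1,Ld1,B0 rp0 wp0
slot 6 (ALU): stall FU — free A0,Mu1,Ld1,B0 rp0 wp0
slot 7 (MUL): stall RD_PORT — free A0,Mu1,Ld1,B0 rp0 wp0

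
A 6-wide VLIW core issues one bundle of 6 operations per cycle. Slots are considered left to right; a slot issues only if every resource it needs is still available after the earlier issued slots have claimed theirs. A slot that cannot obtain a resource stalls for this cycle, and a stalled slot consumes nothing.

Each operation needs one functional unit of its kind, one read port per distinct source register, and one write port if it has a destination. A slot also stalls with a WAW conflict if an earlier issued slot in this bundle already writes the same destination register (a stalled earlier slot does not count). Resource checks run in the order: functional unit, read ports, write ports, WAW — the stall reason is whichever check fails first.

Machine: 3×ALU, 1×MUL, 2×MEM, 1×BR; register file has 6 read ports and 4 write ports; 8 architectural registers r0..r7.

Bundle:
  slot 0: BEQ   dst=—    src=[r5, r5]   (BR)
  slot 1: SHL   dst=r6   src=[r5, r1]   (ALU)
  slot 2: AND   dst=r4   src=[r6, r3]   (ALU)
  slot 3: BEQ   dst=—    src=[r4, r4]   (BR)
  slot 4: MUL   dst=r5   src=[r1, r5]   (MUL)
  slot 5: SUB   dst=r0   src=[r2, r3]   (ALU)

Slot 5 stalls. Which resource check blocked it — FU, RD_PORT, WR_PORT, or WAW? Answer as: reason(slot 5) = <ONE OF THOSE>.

#0 BR src=r5,r5 dispatched  <A:3 Mu:1 Ld:2 B:0 rd:5 wr:4>
#1 ALU src=r5,r1 dispatched  <A:2 Mu:1 Ld:2 B:0 rd:3 wr:3>
#2 ALU src=r6,r3 dispatched  <A:1 Mu:1 Ld:2 B:0 rd:1 wr:2>
#3 BR src=r4,r4 held:FU  <A:1 Mu:1 Ld:2 B:0 rd:1 wr:2>
#4 MUL src=r1,r5 held:RD_PORT  <A:1 Mu:1 Ld:2 B:0 rd:1 wr:2>
#5 ALU src=r2,r3 held:RD_PORT  <A:1 Mu:1 Ld:2 B:0 rd:1 wr:2>

reason(slot 5) = RD_PORT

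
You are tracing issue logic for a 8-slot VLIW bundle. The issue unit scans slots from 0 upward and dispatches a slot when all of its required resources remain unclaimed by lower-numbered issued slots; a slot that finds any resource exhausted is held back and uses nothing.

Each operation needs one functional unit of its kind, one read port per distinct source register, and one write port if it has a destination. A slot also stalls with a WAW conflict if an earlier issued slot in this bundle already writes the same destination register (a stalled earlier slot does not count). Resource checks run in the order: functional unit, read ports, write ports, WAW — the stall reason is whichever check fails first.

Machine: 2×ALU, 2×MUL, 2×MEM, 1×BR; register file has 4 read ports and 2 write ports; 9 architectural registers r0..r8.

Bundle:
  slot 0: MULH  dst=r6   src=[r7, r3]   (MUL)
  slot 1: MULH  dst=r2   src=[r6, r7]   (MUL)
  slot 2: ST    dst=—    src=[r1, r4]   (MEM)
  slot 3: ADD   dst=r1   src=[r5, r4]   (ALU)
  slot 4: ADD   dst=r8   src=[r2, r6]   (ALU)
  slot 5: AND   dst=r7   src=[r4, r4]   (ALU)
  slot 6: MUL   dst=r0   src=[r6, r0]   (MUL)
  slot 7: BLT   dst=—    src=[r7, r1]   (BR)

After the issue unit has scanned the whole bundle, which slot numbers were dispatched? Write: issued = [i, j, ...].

issued = [0, 1]

slot 0 (MUL): ISSUE — free A2,Mu1,Ld2,B1 rp2 wp1
slot 1 (MUL): ISSUE — free A2,Mu0,Ld2,B1 rp0 wp0
slot 2 (MEM): stall RD_PORT — free A2,Mu0,Ld2,B1 rp0 wp0
slot 3 (ALU): stall RD_PORT — free A2,Mu0,Ld2,B1 rp0 wp0
slot 4 (ALU): stall RD_PORT — free A2,Mu0,Ld2,B1 rp0 wp0
slot 5 (ALU): stall RD_PORT — free A2,Mu0,Ld2,B1 rp0 wp0
slot 6 (MUL): stall FU — free A2,Mu0,Ld2,B1 rp0 wp0
slot 7 (BR): stall RD_PORT — free A2,Mu0,Ld2,B1 rp0 wp0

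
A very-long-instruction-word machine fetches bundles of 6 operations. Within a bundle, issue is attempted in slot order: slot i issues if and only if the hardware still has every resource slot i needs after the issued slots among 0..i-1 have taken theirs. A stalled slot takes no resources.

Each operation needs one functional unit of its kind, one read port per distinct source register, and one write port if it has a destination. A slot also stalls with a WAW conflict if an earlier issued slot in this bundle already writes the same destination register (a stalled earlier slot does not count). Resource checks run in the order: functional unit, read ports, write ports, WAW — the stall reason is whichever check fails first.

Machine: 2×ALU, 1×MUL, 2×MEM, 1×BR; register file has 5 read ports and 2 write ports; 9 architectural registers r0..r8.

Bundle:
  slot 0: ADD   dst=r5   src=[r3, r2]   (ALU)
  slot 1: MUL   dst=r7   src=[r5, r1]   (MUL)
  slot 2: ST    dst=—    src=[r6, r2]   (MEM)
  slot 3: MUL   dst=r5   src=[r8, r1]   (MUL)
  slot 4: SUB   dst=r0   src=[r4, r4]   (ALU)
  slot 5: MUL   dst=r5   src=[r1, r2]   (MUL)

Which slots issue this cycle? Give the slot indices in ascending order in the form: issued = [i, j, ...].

issued = [0, 1]

  0. ALU→r5 ⇒ go  {1A/1Mu/2Ld/1B | 3r 1w}
  1. MUL→r7 ⇒ go  {1A/0Mu/2Ld/1B | 1r 0w}
  2. MEM ⇒ no(RD_PORT)  {1A/0Mu/2Ld/1B | 1r 0w}
  3. MUL→r5 ⇒ no(FU)  {1A/0Mu/2Ld/1B | 1r 0w}
  4. ALU→r0 ⇒ no(WR_PORT)  {1A/0Mu/2Ld/1B | 1r 0w}
  5. MUL→r5 ⇒ no(FU)  {1A/0Mu/2Ld/1B | 1r 0w}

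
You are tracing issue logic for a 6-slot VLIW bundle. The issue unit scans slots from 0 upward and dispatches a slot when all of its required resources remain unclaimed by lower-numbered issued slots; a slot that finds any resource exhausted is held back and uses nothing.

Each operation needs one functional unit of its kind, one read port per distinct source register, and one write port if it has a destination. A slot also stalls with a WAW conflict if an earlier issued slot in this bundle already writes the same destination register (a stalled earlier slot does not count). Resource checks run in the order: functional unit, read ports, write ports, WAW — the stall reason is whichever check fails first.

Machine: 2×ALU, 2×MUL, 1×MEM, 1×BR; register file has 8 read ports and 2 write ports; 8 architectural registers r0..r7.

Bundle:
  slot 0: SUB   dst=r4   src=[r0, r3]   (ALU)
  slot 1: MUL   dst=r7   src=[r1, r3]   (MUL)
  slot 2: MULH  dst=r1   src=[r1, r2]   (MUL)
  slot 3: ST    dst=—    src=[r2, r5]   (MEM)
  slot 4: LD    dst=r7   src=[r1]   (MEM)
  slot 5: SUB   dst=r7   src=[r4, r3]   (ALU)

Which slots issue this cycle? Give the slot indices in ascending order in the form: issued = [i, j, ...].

  0. ALU→r4 ⇒ go  {1A/2Mu/1Ld/1B | 6r 1w}
  1. MUL→r7 ⇒ go  {1A/1Mu/1Ld/1B | 4r 0w}
  2. MUL→r1 ⇒ no(WR_PORT)  {1A/1Mu/1Ld/1B | 4r 0w}
  3. MEM ⇒ go  {1A/1Mu/0Ld/1B | 2r 0w}
  4. MEM→r7 ⇒ no(FU)  {1A/1Mu/0Ld/1B | 2r 0w}
  5. ALU→r7 ⇒ no(WR_PORT)  {1A/1Mu/0Ld/1B | 2r 0w}

issued = [0, 1, 3]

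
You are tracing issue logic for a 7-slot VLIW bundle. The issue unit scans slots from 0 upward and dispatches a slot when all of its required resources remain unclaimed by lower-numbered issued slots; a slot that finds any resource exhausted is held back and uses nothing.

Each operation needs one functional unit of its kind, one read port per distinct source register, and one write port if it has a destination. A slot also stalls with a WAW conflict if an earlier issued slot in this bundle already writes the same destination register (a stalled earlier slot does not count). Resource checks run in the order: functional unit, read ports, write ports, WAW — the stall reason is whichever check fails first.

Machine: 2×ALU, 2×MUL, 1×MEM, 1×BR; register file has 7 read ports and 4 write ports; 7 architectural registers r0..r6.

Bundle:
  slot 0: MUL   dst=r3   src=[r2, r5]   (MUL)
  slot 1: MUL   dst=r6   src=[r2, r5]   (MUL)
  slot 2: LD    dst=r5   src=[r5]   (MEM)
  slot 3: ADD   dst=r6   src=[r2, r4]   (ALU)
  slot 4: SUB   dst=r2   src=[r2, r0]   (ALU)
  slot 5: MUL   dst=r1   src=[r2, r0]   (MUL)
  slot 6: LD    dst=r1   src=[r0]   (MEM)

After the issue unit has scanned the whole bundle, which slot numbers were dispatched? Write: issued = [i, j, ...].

[0] MUL needs rd=2 wr=1: ok; after: ALU=2 MUL=1 MEM=1 BR=1, R=5, W=3
[1] MUL needs rd=2 wr=1: ok; after: ALU=2 MUL=0 MEM=1 BR=1, R=3, W=2
[2] MEM needs rd=1 wr=1: ok; after: ALU=2 MUL=0 MEM=0 BR=1, R=2, W=1
[3] ALU needs rd=2 wr=1: WAW; after: ALU=2 MUL=0 MEM=0 BR=1, R=2, W=1
[4] ALU needs rd=2 wr=1: ok; after: ALU=1 MUL=0 MEM=0 BR=1, R=0, W=0
[5] MUL needs rd=2 wr=1: FU; after: ALU=1 MUL=0 MEM=0 BR=1, R=0, W=0
[6] MEM needs rd=1 wr=1: FU; after: ALU=1 MUL=0 MEM=0 BR=1, R=0, W=0

issued = [0, 1, 2, 4]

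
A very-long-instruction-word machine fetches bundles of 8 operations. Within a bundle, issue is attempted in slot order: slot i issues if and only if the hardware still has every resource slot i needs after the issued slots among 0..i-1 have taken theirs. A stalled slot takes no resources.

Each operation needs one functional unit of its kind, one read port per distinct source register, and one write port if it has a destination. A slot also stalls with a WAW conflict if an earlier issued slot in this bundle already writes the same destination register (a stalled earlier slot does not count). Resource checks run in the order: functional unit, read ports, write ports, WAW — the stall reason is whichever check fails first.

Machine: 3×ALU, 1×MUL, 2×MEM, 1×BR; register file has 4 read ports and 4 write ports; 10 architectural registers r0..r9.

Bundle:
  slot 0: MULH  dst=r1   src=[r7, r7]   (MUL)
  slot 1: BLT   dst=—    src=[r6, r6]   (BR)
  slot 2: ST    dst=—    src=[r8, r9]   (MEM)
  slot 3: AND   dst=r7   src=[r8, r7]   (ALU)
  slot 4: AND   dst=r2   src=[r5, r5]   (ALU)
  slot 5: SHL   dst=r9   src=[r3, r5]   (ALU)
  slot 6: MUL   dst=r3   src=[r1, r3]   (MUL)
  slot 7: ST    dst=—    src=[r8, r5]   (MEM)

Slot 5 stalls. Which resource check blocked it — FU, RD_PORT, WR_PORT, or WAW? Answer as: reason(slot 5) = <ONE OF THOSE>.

reason(slot 5) = RD_PORT

#0 MUL src=r7,r7 dispatched  <A:3 Mu:0 Ld:2 B:1 rd:3 wr:3>
#1 BR src=r6,r6 dispatched  <A:3 Mu:0 Ld:2 B:0 rd:2 wr:3>
#2 MEM src=r8,r9 dispatched  <A:3 Mu:0 Ld:1 B:0 rd:0 wr:3>
#3 ALU src=r8,r7 held:RD_PORT  <A:3 Mu:0 Ld:1 B:0 rd:0 wr:3>
#4 ALU src=r5,r5 held:RD_PORT  <A:3 Mu:0 Ld:1 B:0 rd:0 wr:3>
#5 ALU src=r3,r5 held:RD_PORT  <A:3 Mu:0 Ld:1 B:0 rd:0 wr:3>
#6 MUL src=r1,r3 held:FU  <A:3 Mu:0 Ld:1 B:0 rd:0 wr:3>
#7 MEM src=r8,r5 held:RD_PORT  <A:3 Mu:0 Ld:1 B:0 rd:0 wr:3>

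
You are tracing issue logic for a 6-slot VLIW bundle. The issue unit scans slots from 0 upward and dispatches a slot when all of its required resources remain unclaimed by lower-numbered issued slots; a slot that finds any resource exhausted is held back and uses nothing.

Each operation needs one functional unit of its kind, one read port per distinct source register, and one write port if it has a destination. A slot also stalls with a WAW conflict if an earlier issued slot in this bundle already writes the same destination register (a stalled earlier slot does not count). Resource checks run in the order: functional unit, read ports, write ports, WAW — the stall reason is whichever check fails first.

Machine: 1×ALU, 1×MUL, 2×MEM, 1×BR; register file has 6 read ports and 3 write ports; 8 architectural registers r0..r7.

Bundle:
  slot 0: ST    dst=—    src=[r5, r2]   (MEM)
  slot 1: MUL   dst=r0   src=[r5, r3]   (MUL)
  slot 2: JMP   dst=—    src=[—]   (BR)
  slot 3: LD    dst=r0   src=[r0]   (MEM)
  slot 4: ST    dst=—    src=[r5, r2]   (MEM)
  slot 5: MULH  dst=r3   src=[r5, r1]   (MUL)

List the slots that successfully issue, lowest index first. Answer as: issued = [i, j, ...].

(0) want 1×MEM +2rd +0wr — yes → AL1|MU1|ME1|BR1|rd4|wr3
(1) want 1×MUL +2rd +1wr — yes → AL1|MU0|ME1|BR1|rd2|wr2
(2) want 1×BR +0rd +0wr — yes → AL1|MU0|ME1|BR0|rd2|wr2
(3) want 1×MEM +1rd +1wr — WAW → AL1|MU0|ME1|BR0|rd2|wr2
(4) want 1×MEM +2rd +0wr — yes → AL1|MU0|ME0|BR0|rd0|wr2
(5) want 1×MUL +2rd +1wr — FU → AL1|MU0|ME0|BR0|rd0|wr2

issued = [0, 1, 2, 4]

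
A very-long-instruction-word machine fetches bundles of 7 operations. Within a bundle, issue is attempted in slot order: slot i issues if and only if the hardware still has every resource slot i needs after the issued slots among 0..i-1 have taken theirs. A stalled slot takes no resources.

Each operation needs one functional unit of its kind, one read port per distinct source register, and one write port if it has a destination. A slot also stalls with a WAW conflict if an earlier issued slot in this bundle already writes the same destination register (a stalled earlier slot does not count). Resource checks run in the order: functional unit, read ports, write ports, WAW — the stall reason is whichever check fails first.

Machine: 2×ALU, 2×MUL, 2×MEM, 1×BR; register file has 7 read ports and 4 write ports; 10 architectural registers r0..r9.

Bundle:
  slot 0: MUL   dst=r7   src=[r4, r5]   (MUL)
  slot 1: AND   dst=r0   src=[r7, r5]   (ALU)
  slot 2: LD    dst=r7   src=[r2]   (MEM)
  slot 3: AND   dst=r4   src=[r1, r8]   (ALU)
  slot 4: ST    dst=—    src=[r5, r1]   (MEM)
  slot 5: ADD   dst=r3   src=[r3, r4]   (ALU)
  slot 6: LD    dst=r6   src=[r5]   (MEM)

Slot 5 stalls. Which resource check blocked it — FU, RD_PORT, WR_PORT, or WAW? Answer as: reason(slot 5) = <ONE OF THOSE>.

(0) want 1×MUL +2rd +1wr — yes → AL2|MU1|ME2|BR1|rd5|wr3
(1) want 1×ALU +2rd +1wr — yes → AL1|MU1|ME2|BR1|rd3|wr2
(2) want 1×MEM +1rd +1wr — WAW → AL1|MU1|ME2|BR1|rd3|wr2
(3) want 1×ALU +2rd +1wr — yes → AL0|MU1|ME2|BR1|rd1|wr1
(4) want 1×MEM +2rd +0wr — RD_PORT → AL0|MU1|ME2|BR1|rd1|wr1
(5) want 1×ALU +2rd +1wr — FU → AL0|MU1|ME2|BR1|rd1|wr1
(6) want 1×MEM +1rd +1wr — yes → AL0|MU1|ME1|BR1|rd0|wr0

reason(slot 5) = FU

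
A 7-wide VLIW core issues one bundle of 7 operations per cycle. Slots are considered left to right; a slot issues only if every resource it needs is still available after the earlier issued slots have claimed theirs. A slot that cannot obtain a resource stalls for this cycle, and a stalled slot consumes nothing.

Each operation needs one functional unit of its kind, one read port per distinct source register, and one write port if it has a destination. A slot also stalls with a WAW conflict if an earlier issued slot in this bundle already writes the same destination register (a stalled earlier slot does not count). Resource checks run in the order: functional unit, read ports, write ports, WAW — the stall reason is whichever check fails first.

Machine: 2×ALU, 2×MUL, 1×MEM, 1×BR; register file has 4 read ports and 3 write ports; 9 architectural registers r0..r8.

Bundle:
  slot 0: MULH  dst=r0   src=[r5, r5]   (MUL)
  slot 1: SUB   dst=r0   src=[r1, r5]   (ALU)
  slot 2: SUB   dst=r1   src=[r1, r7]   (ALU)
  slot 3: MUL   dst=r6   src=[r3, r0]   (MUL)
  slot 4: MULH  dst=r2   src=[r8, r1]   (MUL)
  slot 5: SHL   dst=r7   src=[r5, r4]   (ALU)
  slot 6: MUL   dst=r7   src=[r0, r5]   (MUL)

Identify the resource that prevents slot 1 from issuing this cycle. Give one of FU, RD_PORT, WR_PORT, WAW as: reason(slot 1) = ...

reason(slot 1) = WAW

#0 MUL src=r5,r5 dispatched  <A:2 Mu:1 Ld:1 B:1 rd:3 wr:2>
#1 ALU src=r1,r5 held:WAW  <A:2 Mu:1 Ld:1 B:1 rd:3 wr:2>
#2 ALU src=r1,r7 dispatched  <A:1 Mu:1 Ld:1 B:1 rd:1 wr:1>
#3 MUL src=r3,r0 held:RD_PORT  <A:1 Mu:1 Ld:1 B:1 rd:1 wr:1>
#4 MUL src=r8,r1 held:RD_PORT  <A:1 Mu:1 Ld:1 B:1 rd:1 wr:1>
#5 ALU src=r5,r4 held:RD_PORT  <A:1 Mu:1 Ld:1 B:1 rd:1 wr:1>
#6 MUL src=r0,r5 held:RD_PORT  <A:1 Mu:1 Ld:1 B:1 rd:1 wr:1>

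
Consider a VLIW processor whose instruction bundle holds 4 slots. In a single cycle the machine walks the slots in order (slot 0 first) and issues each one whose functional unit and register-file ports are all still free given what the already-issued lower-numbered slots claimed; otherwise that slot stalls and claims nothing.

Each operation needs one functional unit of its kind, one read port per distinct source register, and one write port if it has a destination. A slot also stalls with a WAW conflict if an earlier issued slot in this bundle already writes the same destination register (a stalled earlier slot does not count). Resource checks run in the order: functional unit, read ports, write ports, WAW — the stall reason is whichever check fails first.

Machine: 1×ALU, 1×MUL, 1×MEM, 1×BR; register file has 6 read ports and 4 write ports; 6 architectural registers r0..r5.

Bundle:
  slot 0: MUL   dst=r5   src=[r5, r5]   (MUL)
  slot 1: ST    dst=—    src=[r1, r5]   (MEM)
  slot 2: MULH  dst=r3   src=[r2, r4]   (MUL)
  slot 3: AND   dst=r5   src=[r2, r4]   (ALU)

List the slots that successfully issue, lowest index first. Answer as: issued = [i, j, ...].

issued = [0, 1]

slot 0 (MUL): ISSUE — free A1,Mu0,Ld1,B1 rp5 wp3
slot 1 (MEM): ISSUE — free A1,Mu0,Ld0,B1 rp3 wp3
slot 2 (MUL): stall FU — free A1,Mu0,Ld0,B1 rp3 wp3
slot 3 (ALU): stall WAW — free A1,Mu0,Ld0,B1 rp3 wp3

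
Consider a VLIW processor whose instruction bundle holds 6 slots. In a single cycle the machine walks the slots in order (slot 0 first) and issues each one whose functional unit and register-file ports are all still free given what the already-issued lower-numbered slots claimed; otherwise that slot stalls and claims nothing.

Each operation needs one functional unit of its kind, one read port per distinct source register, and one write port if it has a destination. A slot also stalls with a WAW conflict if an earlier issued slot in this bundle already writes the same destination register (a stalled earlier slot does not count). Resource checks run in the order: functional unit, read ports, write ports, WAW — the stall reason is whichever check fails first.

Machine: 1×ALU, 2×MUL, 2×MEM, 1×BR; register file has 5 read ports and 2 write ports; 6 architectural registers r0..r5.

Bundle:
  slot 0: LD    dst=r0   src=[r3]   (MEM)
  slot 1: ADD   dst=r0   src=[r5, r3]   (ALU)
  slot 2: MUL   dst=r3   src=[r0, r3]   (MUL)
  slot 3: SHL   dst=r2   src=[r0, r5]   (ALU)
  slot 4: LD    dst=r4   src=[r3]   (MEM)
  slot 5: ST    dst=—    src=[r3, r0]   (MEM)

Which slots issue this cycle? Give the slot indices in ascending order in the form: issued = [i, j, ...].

issued = [0, 2, 5]

[0] MEM needs rd=1 wr=1: ok; after: ALU=1 MUL=2 MEM=1 BR=1, R=4, W=1
[1] ALU needs rd=2 wr=1: WAW; after: ALU=1 MUL=2 MEM=1 BR=1, R=4, W=1
[2] MUL needs rd=2 wr=1: ok; after: ALU=1 MUL=1 MEM=1 BR=1, R=2, W=0
[3] ALU needs rd=2 wr=1: WR_PORT; after: ALU=1 MUL=1 MEM=1 BR=1, R=2, W=0
[4] MEM needs rd=1 wr=1: WR_PORT; after: ALU=1 MUL=1 MEM=1 BR=1, R=2, W=0
[5] MEM needs rd=2 wr=0: ok; after: ALU=1 MUL=1 MEM=0 BR=1, R=0, W=0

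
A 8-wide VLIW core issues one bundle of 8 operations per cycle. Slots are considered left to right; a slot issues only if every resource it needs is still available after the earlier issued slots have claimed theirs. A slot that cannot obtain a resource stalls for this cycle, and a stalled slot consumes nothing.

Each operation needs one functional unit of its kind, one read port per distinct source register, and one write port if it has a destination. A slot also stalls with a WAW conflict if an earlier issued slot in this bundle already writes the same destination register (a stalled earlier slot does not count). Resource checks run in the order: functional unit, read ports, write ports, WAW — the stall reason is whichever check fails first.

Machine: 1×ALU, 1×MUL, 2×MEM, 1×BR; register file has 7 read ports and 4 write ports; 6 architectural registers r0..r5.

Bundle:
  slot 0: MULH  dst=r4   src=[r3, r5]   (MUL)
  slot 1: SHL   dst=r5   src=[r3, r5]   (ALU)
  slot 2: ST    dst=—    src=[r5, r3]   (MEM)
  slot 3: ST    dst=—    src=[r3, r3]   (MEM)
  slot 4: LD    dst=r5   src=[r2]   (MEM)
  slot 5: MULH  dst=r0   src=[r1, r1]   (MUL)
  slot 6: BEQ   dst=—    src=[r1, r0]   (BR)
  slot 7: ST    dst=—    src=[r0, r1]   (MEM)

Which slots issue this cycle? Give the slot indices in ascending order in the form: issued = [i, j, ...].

#0 MUL src=r3,r5 dispatched  <A:1 Mu:0 Ld:2 B:1 rd:5 wr:3>
#1 ALU src=r3,r5 dispatched  <A:0 Mu:0 Ld:2 B:1 rd:3 wr:2>
#2 MEM src=r5,r3 dispatched  <A:0 Mu:0 Ld:1 B:1 rd:1 wr:2>
#3 MEM src=r3,r3 dispatched  <A:0 Mu:0 Ld:0 B:1 rd:0 wr:2>
#4 MEM src=r2 held:FU  <A:0 Mu:0 Ld:0 B:1 rd:0 wr:2>
#5 MUL src=r1,r1 held:FU  <A:0 Mu:0 Ld:0 B:1 rd:0 wr:2>
#6 BR src=r1,r0 held:RD_PORT  <A:0 Mu:0 Ld:0 B:1 rd:0 wr:2>
#7 MEM src=r0,r1 held:FU  <A:0 Mu:0 Ld:0 B:1 rd:0 wr:2>

issued = [0, 1, 2, 3]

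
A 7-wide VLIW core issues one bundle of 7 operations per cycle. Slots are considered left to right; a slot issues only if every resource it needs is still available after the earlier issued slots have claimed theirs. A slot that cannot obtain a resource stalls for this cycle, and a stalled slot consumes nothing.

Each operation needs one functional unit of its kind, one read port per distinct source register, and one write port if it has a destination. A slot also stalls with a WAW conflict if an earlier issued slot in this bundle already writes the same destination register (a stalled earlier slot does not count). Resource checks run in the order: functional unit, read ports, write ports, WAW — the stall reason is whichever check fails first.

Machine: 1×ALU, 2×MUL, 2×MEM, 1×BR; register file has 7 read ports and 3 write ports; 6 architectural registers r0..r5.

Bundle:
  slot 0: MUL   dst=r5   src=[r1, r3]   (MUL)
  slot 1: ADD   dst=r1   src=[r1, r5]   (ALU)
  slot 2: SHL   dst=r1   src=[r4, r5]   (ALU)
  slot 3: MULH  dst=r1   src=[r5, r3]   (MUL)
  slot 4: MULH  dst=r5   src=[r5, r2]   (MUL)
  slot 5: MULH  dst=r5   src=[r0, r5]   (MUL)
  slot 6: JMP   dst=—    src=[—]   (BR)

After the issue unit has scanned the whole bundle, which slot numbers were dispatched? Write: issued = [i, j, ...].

issued = [0, 1, 6]

slot 0 (MUL): ISSUE — free A1,Mu1,Ld2,B1 rp5 wp2
slot 1 (ALU): ISSUE — free A0,Mu1,Ld2,B1 rp3 wp1
slot 2 (ALU): stall FU — free A0,Mu1,Ld2,B1 rp3 wp1
slot 3 (MUL): stall WAW — free A0,Mu1,Ld2,B1 rp3 wp1
slot 4 (MUL): stall WAW — free A0,Mu1,Ld2,B1 rp3 wp1
slot 5 (MUL): stall WAW — free A0,Mu1,Ld2,B1 rp3 wp1
slot 6 (BR): ISSUE — free A0,Mu1,Ld2,B0 rp3 wp1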